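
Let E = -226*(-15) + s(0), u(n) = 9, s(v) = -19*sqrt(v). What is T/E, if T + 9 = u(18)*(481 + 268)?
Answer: 1122/565 ≈ 1.9858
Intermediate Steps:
E = 3390 (E = -226*(-15) - 19*sqrt(0) = 3390 - 19*0 = 3390 + 0 = 3390)
T = 6732 (T = -9 + 9*(481 + 268) = -9 + 9*749 = -9 + 6741 = 6732)
T/E = 6732/3390 = 6732*(1/3390) = 1122/565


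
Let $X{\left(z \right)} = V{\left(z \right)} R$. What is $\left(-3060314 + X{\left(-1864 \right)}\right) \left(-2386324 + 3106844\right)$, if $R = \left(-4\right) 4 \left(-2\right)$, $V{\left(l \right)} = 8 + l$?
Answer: $-2247810567120$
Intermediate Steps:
$R = 32$ ($R = \left(-16\right) \left(-2\right) = 32$)
$X{\left(z \right)} = 256 + 32 z$ ($X{\left(z \right)} = \left(8 + z\right) 32 = 256 + 32 z$)
$\left(-3060314 + X{\left(-1864 \right)}\right) \left(-2386324 + 3106844\right) = \left(-3060314 + \left(256 + 32 \left(-1864\right)\right)\right) \left(-2386324 + 3106844\right) = \left(-3060314 + \left(256 - 59648\right)\right) 720520 = \left(-3060314 - 59392\right) 720520 = \left(-3119706\right) 720520 = -2247810567120$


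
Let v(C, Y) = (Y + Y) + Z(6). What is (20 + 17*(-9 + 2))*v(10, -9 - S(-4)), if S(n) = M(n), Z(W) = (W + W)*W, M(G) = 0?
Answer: -5346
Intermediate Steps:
Z(W) = 2*W**2 (Z(W) = (2*W)*W = 2*W**2)
S(n) = 0
v(C, Y) = 72 + 2*Y (v(C, Y) = (Y + Y) + 2*6**2 = 2*Y + 2*36 = 2*Y + 72 = 72 + 2*Y)
(20 + 17*(-9 + 2))*v(10, -9 - S(-4)) = (20 + 17*(-9 + 2))*(72 + 2*(-9 - 1*0)) = (20 + 17*(-7))*(72 + 2*(-9 + 0)) = (20 - 119)*(72 + 2*(-9)) = -99*(72 - 18) = -99*54 = -5346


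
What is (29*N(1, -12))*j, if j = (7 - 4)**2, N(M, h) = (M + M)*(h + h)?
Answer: -12528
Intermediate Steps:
N(M, h) = 4*M*h (N(M, h) = (2*M)*(2*h) = 4*M*h)
j = 9 (j = 3**2 = 9)
(29*N(1, -12))*j = (29*(4*1*(-12)))*9 = (29*(-48))*9 = -1392*9 = -12528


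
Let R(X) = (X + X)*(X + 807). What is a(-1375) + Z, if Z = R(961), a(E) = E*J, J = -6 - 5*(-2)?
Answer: 3392596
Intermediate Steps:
J = 4 (J = -6 + 10 = 4)
R(X) = 2*X*(807 + X) (R(X) = (2*X)*(807 + X) = 2*X*(807 + X))
a(E) = 4*E (a(E) = E*4 = 4*E)
Z = 3398096 (Z = 2*961*(807 + 961) = 2*961*1768 = 3398096)
a(-1375) + Z = 4*(-1375) + 3398096 = -5500 + 3398096 = 3392596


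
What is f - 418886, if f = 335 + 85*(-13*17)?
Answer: -437336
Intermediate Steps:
f = -18450 (f = 335 + 85*(-221) = 335 - 18785 = -18450)
f - 418886 = -18450 - 418886 = -437336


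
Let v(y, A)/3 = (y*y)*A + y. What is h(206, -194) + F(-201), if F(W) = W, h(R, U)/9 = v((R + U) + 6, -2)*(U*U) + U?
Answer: -640190307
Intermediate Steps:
v(y, A) = 3*y + 3*A*y² (v(y, A) = 3*((y*y)*A + y) = 3*(y²*A + y) = 3*(A*y² + y) = 3*(y + A*y²) = 3*y + 3*A*y²)
h(R, U) = 9*U + 27*U²*(-11 - 2*R - 2*U)*(6 + R + U) (h(R, U) = 9*((3*((R + U) + 6)*(1 - 2*((R + U) + 6)))*(U*U) + U) = 9*((3*(6 + R + U)*(1 - 2*(6 + R + U)))*U² + U) = 9*((3*(6 + R + U)*(1 + (-12 - 2*R - 2*U)))*U² + U) = 9*((3*(6 + R + U)*(-11 - 2*R - 2*U))*U² + U) = 9*((3*(-11 - 2*R - 2*U)*(6 + R + U))*U² + U) = 9*(3*U²*(-11 - 2*R - 2*U)*(6 + R + U) + U) = 9*(U + 3*U²*(-11 - 2*R - 2*U)*(6 + R + U)) = 9*U + 27*U²*(-11 - 2*R - 2*U)*(6 + R + U))
h(206, -194) + F(-201) = -9*(-194)*(-1 + 3*(-194)*(6 + 206 - 194)*(11 + 2*206 + 2*(-194))) - 201 = -9*(-194)*(-1 + 3*(-194)*18*(11 + 412 - 388)) - 201 = -9*(-194)*(-1 + 3*(-194)*18*35) - 201 = -9*(-194)*(-1 - 366660) - 201 = -9*(-194)*(-366661) - 201 = -640190106 - 201 = -640190307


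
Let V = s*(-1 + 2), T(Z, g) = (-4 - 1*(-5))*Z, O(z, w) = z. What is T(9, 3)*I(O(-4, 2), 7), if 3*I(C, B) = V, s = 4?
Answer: 12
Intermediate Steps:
T(Z, g) = Z (T(Z, g) = (-4 + 5)*Z = 1*Z = Z)
V = 4 (V = 4*(-1 + 2) = 4*1 = 4)
I(C, B) = 4/3 (I(C, B) = (1/3)*4 = 4/3)
T(9, 3)*I(O(-4, 2), 7) = 9*(4/3) = 12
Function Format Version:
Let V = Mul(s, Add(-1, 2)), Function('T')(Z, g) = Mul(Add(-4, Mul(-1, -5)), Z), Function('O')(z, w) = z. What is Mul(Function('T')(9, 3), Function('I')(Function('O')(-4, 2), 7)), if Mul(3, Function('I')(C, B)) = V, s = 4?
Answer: 12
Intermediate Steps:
Function('T')(Z, g) = Z (Function('T')(Z, g) = Mul(Add(-4, 5), Z) = Mul(1, Z) = Z)
V = 4 (V = Mul(4, Add(-1, 2)) = Mul(4, 1) = 4)
Function('I')(C, B) = Rational(4, 3) (Function('I')(C, B) = Mul(Rational(1, 3), 4) = Rational(4, 3))
Mul(Function('T')(9, 3), Function('I')(Function('O')(-4, 2), 7)) = Mul(9, Rational(4, 3)) = 12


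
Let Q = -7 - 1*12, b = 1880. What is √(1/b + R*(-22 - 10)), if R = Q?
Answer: √537229270/940 ≈ 24.658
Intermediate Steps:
Q = -19 (Q = -7 - 12 = -19)
R = -19
√(1/b + R*(-22 - 10)) = √(1/1880 - 19*(-22 - 10)) = √(1/1880 - 19*(-32)) = √(1/1880 + 608) = √(1143041/1880) = √537229270/940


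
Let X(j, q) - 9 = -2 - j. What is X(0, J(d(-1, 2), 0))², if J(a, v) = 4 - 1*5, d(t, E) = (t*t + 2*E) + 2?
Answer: 49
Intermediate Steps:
d(t, E) = 2 + t² + 2*E (d(t, E) = (t² + 2*E) + 2 = 2 + t² + 2*E)
J(a, v) = -1 (J(a, v) = 4 - 5 = -1)
X(j, q) = 7 - j (X(j, q) = 9 + (-2 - j) = 7 - j)
X(0, J(d(-1, 2), 0))² = (7 - 1*0)² = (7 + 0)² = 7² = 49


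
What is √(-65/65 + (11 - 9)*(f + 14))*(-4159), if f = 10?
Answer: -4159*√47 ≈ -28513.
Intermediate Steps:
√(-65/65 + (11 - 9)*(f + 14))*(-4159) = √(-65/65 + (11 - 9)*(10 + 14))*(-4159) = √(-65*1/65 + 2*24)*(-4159) = √(-1 + 48)*(-4159) = √47*(-4159) = -4159*√47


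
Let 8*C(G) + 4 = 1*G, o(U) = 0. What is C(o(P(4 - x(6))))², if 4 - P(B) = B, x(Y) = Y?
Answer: ¼ ≈ 0.25000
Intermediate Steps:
P(B) = 4 - B
C(G) = -½ + G/8 (C(G) = -½ + (1*G)/8 = -½ + G/8)
C(o(P(4 - x(6))))² = (-½ + (⅛)*0)² = (-½ + 0)² = (-½)² = ¼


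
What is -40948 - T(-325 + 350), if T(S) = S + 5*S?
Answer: -41098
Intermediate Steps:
T(S) = 6*S
-40948 - T(-325 + 350) = -40948 - 6*(-325 + 350) = -40948 - 6*25 = -40948 - 1*150 = -40948 - 150 = -41098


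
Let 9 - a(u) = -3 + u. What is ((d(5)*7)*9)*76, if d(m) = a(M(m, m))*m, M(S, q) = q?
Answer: 167580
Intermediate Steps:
a(u) = 12 - u (a(u) = 9 - (-3 + u) = 9 + (3 - u) = 12 - u)
d(m) = m*(12 - m) (d(m) = (12 - m)*m = m*(12 - m))
((d(5)*7)*9)*76 = (((5*(12 - 1*5))*7)*9)*76 = (((5*(12 - 5))*7)*9)*76 = (((5*7)*7)*9)*76 = ((35*7)*9)*76 = (245*9)*76 = 2205*76 = 167580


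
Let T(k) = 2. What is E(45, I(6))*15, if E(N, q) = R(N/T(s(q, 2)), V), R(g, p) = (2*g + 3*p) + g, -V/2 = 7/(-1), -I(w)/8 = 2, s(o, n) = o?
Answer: 3285/2 ≈ 1642.5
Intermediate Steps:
I(w) = -16 (I(w) = -8*2 = -16)
V = 14 (V = -14/(-1) = -14*(-1) = -2*(-7) = 14)
R(g, p) = 3*g + 3*p
E(N, q) = 42 + 3*N/2 (E(N, q) = 3*(N/2) + 3*14 = 3*(N*(½)) + 42 = 3*(N/2) + 42 = 3*N/2 + 42 = 42 + 3*N/2)
E(45, I(6))*15 = (42 + (3/2)*45)*15 = (42 + 135/2)*15 = (219/2)*15 = 3285/2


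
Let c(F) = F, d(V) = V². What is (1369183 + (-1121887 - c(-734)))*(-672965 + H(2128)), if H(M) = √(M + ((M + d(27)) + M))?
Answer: -166915508950 + 248030*√7113 ≈ -1.6689e+11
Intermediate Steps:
H(M) = √(729 + 3*M) (H(M) = √(M + ((M + 27²) + M)) = √(M + ((M + 729) + M)) = √(M + ((729 + M) + M)) = √(M + (729 + 2*M)) = √(729 + 3*M))
(1369183 + (-1121887 - c(-734)))*(-672965 + H(2128)) = (1369183 + (-1121887 - 1*(-734)))*(-672965 + √(729 + 3*2128)) = (1369183 + (-1121887 + 734))*(-672965 + √(729 + 6384)) = (1369183 - 1121153)*(-672965 + √7113) = 248030*(-672965 + √7113) = -166915508950 + 248030*√7113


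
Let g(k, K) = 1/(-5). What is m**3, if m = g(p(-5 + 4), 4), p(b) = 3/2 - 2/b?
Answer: -1/125 ≈ -0.0080000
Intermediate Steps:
p(b) = 3/2 - 2/b (p(b) = 3*(1/2) - 2/b = 3/2 - 2/b)
g(k, K) = -1/5
m = -1/5 ≈ -0.20000
m**3 = (-1/5)**3 = -1/125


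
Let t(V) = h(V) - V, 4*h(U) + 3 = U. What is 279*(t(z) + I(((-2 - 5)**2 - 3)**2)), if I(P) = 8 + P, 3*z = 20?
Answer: 2363967/4 ≈ 5.9099e+5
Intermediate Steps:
z = 20/3 (z = (1/3)*20 = 20/3 ≈ 6.6667)
h(U) = -3/4 + U/4
t(V) = -3/4 - 3*V/4 (t(V) = (-3/4 + V/4) - V = -3/4 - 3*V/4)
279*(t(z) + I(((-2 - 5)**2 - 3)**2)) = 279*((-3/4 - 3/4*20/3) + (8 + ((-2 - 5)**2 - 3)**2)) = 279*((-3/4 - 5) + (8 + ((-7)**2 - 3)**2)) = 279*(-23/4 + (8 + (49 - 3)**2)) = 279*(-23/4 + (8 + 46**2)) = 279*(-23/4 + (8 + 2116)) = 279*(-23/4 + 2124) = 279*(8473/4) = 2363967/4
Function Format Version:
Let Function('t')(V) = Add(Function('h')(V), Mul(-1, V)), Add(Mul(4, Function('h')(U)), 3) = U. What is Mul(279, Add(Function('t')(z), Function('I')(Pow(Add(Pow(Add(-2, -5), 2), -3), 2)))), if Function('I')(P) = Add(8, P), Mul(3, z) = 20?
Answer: Rational(2363967, 4) ≈ 5.9099e+5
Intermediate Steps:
z = Rational(20, 3) (z = Mul(Rational(1, 3), 20) = Rational(20, 3) ≈ 6.6667)
Function('h')(U) = Add(Rational(-3, 4), Mul(Rational(1, 4), U))
Function('t')(V) = Add(Rational(-3, 4), Mul(Rational(-3, 4), V)) (Function('t')(V) = Add(Add(Rational(-3, 4), Mul(Rational(1, 4), V)), Mul(-1, V)) = Add(Rational(-3, 4), Mul(Rational(-3, 4), V)))
Mul(279, Add(Function('t')(z), Function('I')(Pow(Add(Pow(Add(-2, -5), 2), -3), 2)))) = Mul(279, Add(Add(Rational(-3, 4), Mul(Rational(-3, 4), Rational(20, 3))), Add(8, Pow(Add(Pow(Add(-2, -5), 2), -3), 2)))) = Mul(279, Add(Add(Rational(-3, 4), -5), Add(8, Pow(Add(Pow(-7, 2), -3), 2)))) = Mul(279, Add(Rational(-23, 4), Add(8, Pow(Add(49, -3), 2)))) = Mul(279, Add(Rational(-23, 4), Add(8, Pow(46, 2)))) = Mul(279, Add(Rational(-23, 4), Add(8, 2116))) = Mul(279, Add(Rational(-23, 4), 2124)) = Mul(279, Rational(8473, 4)) = Rational(2363967, 4)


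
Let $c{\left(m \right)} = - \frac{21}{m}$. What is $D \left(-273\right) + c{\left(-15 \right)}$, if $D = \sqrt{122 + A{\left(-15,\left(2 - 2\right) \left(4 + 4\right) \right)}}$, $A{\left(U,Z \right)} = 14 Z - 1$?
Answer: $- \frac{15008}{5} \approx -3001.6$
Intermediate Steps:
$A{\left(U,Z \right)} = -1 + 14 Z$
$D = 11$ ($D = \sqrt{122 - \left(1 - 14 \left(2 - 2\right) \left(4 + 4\right)\right)} = \sqrt{122 - \left(1 - 14 \cdot 0 \cdot 8\right)} = \sqrt{122 + \left(-1 + 14 \cdot 0\right)} = \sqrt{122 + \left(-1 + 0\right)} = \sqrt{122 - 1} = \sqrt{121} = 11$)
$D \left(-273\right) + c{\left(-15 \right)} = 11 \left(-273\right) - \frac{21}{-15} = -3003 - - \frac{7}{5} = -3003 + \frac{7}{5} = - \frac{15008}{5}$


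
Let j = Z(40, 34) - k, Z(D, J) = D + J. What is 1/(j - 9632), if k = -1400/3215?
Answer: -643/6145514 ≈ -0.00010463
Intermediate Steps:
k = -280/643 (k = -1400*1/3215 = -280/643 ≈ -0.43546)
j = 47862/643 (j = (40 + 34) - 1*(-280/643) = 74 + 280/643 = 47862/643 ≈ 74.435)
1/(j - 9632) = 1/(47862/643 - 9632) = 1/(-6145514/643) = -643/6145514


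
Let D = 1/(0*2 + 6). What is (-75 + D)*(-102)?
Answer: 7633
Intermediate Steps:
D = ⅙ (D = 1/(0 + 6) = 1/6 = ⅙ ≈ 0.16667)
(-75 + D)*(-102) = (-75 + ⅙)*(-102) = -449/6*(-102) = 7633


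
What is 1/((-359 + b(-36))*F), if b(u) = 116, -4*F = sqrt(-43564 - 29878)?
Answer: -2*I*sqrt(73442)/8923203 ≈ -6.0741e-5*I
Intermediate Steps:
F = -I*sqrt(73442)/4 (F = -sqrt(-43564 - 29878)/4 = -I*sqrt(73442)/4 ≈ -67.75*I)
1/((-359 + b(-36))*F) = 1/((-359 + 116)*((-I*sqrt(73442)/4))) = (2*I*sqrt(73442)/36721)/(-243) = -2*I*sqrt(73442)/8923203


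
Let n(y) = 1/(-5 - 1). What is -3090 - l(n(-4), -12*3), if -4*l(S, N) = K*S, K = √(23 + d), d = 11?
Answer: -3090 - √34/24 ≈ -3090.2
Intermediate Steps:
K = √34 (K = √(23 + 11) = √34 ≈ 5.8309)
n(y) = -⅙ (n(y) = 1/(-6) = -⅙)
l(S, N) = -S*√34/4 (l(S, N) = -√34*S/4 = -S*√34/4)
-3090 - l(n(-4), -12*3) = -3090 - (-1)*(-1)*√34/(4*6) = -3090 - √34/24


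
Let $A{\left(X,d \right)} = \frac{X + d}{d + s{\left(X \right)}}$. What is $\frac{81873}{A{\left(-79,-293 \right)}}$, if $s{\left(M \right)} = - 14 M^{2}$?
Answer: $\frac{2392520097}{124} \approx 1.9295 \cdot 10^{7}$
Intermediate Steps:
$A{\left(X,d \right)} = \frac{X + d}{d - 14 X^{2}}$
$\frac{81873}{A{\left(-79,-293 \right)}} = \frac{81873}{\frac{1}{-293 - 14 \left(-79\right)^{2}} \left(-79 - 293\right)} = \frac{81873}{\frac{1}{-293 - 87374} \left(-372\right)} = \frac{81873}{\frac{1}{-87667} \left(-372\right)} = \frac{81873}{\left(- \frac{1}{87667}\right) \left(-372\right)} = \frac{81873}{\frac{372}{87667}} = 81873 \cdot \frac{87667}{372} = \frac{2392520097}{124}$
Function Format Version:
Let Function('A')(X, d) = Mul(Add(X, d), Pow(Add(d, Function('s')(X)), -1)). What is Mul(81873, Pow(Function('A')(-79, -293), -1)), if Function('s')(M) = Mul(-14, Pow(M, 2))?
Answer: Rational(2392520097, 124) ≈ 1.9295e+7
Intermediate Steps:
Function('A')(X, d) = Mul(Pow(Add(d, Mul(-14, Pow(X, 2))), -1), Add(X, d)) (Function('A')(X, d) = Mul(Add(X, d), Pow(Add(d, Mul(-14, Pow(X, 2))), -1)) = Mul(Pow(Add(d, Mul(-14, Pow(X, 2))), -1), Add(X, d)))
Mul(81873, Pow(Function('A')(-79, -293), -1)) = Mul(81873, Pow(Mul(Pow(Add(-293, Mul(-14, Pow(-79, 2))), -1), Add(-79, -293)), -1)) = Mul(81873, Pow(Mul(Pow(Add(-293, Mul(-14, 6241)), -1), -372), -1)) = Mul(81873, Pow(Mul(Pow(Add(-293, -87374), -1), -372), -1)) = Mul(81873, Pow(Mul(Pow(-87667, -1), -372), -1)) = Mul(81873, Pow(Mul(Rational(-1, 87667), -372), -1)) = Mul(81873, Pow(Rational(372, 87667), -1)) = Mul(81873, Rational(87667, 372)) = Rational(2392520097, 124)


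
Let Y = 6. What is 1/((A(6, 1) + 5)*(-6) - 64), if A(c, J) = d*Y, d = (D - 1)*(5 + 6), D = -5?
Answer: 1/2282 ≈ 0.00043821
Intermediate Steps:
d = -66 (d = (-5 - 1)*(5 + 6) = -6*11 = -66)
A(c, J) = -396 (A(c, J) = -66*6 = -396)
1/((A(6, 1) + 5)*(-6) - 64) = 1/((-396 + 5)*(-6) - 64) = 1/(-391*(-6) - 64) = 1/(2346 - 64) = 1/2282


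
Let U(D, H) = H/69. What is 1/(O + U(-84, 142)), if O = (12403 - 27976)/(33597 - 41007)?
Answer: 170430/708919 ≈ 0.24041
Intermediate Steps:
O = 5191/2470 (O = -15573/(-7410) = -15573*(-1/7410) = 5191/2470 ≈ 2.1016)
U(D, H) = H/69 (U(D, H) = H*(1/69) = H/69)
1/(O + U(-84, 142)) = 1/(5191/2470 + (1/69)*142) = 1/(5191/2470 + 142/69) = 1/(708919/170430) = 170430/708919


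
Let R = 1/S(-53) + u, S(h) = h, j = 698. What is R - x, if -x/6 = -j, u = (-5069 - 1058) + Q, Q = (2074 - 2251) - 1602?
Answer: -640983/53 ≈ -12094.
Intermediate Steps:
Q = -1779 (Q = -177 - 1602 = -1779)
u = -7906 (u = (-5069 - 1058) - 1779 = -6127 - 1779 = -7906)
x = 4188 (x = -(-6)*698 = -6*(-698) = 4188)
R = -419019/53 (R = 1/(-53) - 7906 = -1/53 - 7906 = -419019/53 ≈ -7906.0)
R - x = -419019/53 - 1*4188 = -419019/53 - 4188 = -640983/53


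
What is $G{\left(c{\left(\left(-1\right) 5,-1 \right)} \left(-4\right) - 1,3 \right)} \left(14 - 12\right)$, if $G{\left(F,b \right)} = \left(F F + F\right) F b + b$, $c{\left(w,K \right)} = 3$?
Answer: $-12162$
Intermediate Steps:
$G{\left(F,b \right)} = b + F b \left(F + F^{2}\right)$ ($G{\left(F,b \right)} = \left(F^{2} + F\right) F b + b = \left(F + F^{2}\right) F b + b = F \left(F + F^{2}\right) b + b = F b \left(F + F^{2}\right) + b = b + F b \left(F + F^{2}\right)$)
$G{\left(c{\left(\left(-1\right) 5,-1 \right)} \left(-4\right) - 1,3 \right)} \left(14 - 12\right) = 3 \left(1 + \left(3 \left(-4\right) - 1\right)^{2} + \left(3 \left(-4\right) - 1\right)^{3}\right) \left(14 - 12\right) = 3 \left(1 + \left(-12 - 1\right)^{2} + \left(-12 - 1\right)^{3}\right) 2 = 3 \left(1 + \left(-13\right)^{2} + \left(-13\right)^{3}\right) 2 = 3 \left(1 + 169 - 2197\right) 2 = 3 \left(-2027\right) 2 = \left(-6081\right) 2 = -12162$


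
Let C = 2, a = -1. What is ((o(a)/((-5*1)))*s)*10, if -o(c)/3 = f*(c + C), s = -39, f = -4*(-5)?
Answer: -4680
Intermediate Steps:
f = 20
o(c) = -120 - 60*c (o(c) = -60*(c + 2) = -60*(2 + c) = -3*(40 + 20*c) = -120 - 60*c)
((o(a)/((-5*1)))*s)*10 = (((-120 - 60*(-1))/((-5*1)))*(-39))*10 = (((-120 + 60)/(-5))*(-39))*10 = (-60*(-1/5)*(-39))*10 = (12*(-39))*10 = -468*10 = -4680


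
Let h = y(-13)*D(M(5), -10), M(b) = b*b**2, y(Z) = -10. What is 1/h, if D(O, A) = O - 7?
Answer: -1/1180 ≈ -0.00084746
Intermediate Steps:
M(b) = b**3
D(O, A) = -7 + O
h = -1180 (h = -10*(-7 + 5**3) = -10*(-7 + 125) = -10*118 = -1180)
1/h = 1/(-1180) = -1/1180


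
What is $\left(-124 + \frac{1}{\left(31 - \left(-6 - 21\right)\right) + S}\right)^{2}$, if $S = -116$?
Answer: $\frac{51739249}{3364} \approx 15380.0$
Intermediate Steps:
$\left(-124 + \frac{1}{\left(31 - \left(-6 - 21\right)\right) + S}\right)^{2} = \left(-124 + \frac{1}{\left(31 - \left(-6 - 21\right)\right) - 116}\right)^{2} = \left(-124 + \frac{1}{\left(31 - -27\right) - 116}\right)^{2} = \left(-124 + \frac{1}{\left(31 + 27\right) - 116}\right)^{2} = \left(-124 + \frac{1}{58 - 116}\right)^{2} = \left(-124 + \frac{1}{-58}\right)^{2} = \left(-124 - \frac{1}{58}\right)^{2} = \left(- \frac{7193}{58}\right)^{2} = \frac{51739249}{3364}$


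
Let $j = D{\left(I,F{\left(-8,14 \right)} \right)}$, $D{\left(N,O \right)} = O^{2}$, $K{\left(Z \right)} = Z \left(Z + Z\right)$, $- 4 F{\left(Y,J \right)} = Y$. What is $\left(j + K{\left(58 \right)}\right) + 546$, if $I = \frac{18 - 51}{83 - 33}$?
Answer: $7278$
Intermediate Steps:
$F{\left(Y,J \right)} = - \frac{Y}{4}$
$I = - \frac{33}{50} \approx -0.66$
$K{\left(Z \right)} = 2 Z^{2}$ ($K{\left(Z \right)} = Z 2 Z = 2 Z^{2}$)
$j = 4$ ($j = \left(\left(- \frac{1}{4}\right) \left(-8\right)\right)^{2} = 2^{2} = 4$)
$\left(j + K{\left(58 \right)}\right) + 546 = \left(4 + 2 \cdot 58^{2}\right) + 546 = \left(4 + 2 \cdot 3364\right) + 546 = \left(4 + 6728\right) + 546 = 6732 + 546 = 7278$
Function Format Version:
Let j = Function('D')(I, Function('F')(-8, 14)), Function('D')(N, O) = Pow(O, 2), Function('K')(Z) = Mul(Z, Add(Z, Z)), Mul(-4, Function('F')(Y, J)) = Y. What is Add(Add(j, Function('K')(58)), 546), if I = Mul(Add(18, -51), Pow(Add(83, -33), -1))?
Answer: 7278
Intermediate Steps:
Function('F')(Y, J) = Mul(Rational(-1, 4), Y)
I = Rational(-33, 50) (I = Mul(-33, Pow(50, -1)) = Mul(-33, Rational(1, 50)) = Rational(-33, 50) ≈ -0.66000)
Function('K')(Z) = Mul(2, Pow(Z, 2)) (Function('K')(Z) = Mul(Z, Mul(2, Z)) = Mul(2, Pow(Z, 2)))
j = 4 (j = Pow(Mul(Rational(-1, 4), -8), 2) = Pow(2, 2) = 4)
Add(Add(j, Function('K')(58)), 546) = Add(Add(4, Mul(2, Pow(58, 2))), 546) = Add(Add(4, Mul(2, 3364)), 546) = Add(Add(4, 6728), 546) = Add(6732, 546) = 7278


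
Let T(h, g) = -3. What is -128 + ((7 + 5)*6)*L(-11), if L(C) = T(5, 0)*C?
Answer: 2248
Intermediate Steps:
L(C) = -3*C
-128 + ((7 + 5)*6)*L(-11) = -128 + ((7 + 5)*6)*(-3*(-11)) = -128 + (12*6)*33 = -128 + 72*33 = -128 + 2376 = 2248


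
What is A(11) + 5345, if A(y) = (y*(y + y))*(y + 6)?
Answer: 9459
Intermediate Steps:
A(y) = 2*y²*(6 + y) (A(y) = (y*(2*y))*(6 + y) = (2*y²)*(6 + y) = 2*y²*(6 + y))
A(11) + 5345 = 2*11²*(6 + 11) + 5345 = 2*121*17 + 5345 = 4114 + 5345 = 9459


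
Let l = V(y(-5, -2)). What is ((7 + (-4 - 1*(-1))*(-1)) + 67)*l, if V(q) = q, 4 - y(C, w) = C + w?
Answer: 847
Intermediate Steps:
y(C, w) = 4 - C - w (y(C, w) = 4 - (C + w) = 4 + (-C - w) = 4 - C - w)
l = 11 (l = 4 - 1*(-5) - 1*(-2) = 4 + 5 + 2 = 11)
((7 + (-4 - 1*(-1))*(-1)) + 67)*l = ((7 + (-4 - 1*(-1))*(-1)) + 67)*11 = ((7 + (-4 + 1)*(-1)) + 67)*11 = ((7 - 3*(-1)) + 67)*11 = ((7 + 3) + 67)*11 = (10 + 67)*11 = 77*11 = 847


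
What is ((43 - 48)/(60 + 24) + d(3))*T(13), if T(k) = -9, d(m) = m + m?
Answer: -1497/28 ≈ -53.464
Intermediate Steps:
d(m) = 2*m
((43 - 48)/(60 + 24) + d(3))*T(13) = ((43 - 48)/(60 + 24) + 2*3)*(-9) = (-5/84 + 6)*(-9) = (499/84)*(-9) = -1497/28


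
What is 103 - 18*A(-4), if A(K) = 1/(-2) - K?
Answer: 40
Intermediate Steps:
A(K) = -1/2 - K
103 - 18*A(-4) = 103 - 18*(-1/2 - 1*(-4)) = 103 - 18*(-1/2 + 4) = 103 - 18*7/2 = 103 - 63 = 40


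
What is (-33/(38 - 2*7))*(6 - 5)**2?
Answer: -11/8 ≈ -1.3750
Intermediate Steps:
(-33/(38 - 2*7))*(6 - 5)**2 = (-33/(38 - 14))*1**2 = (-33/24)*1 = ((1/24)*(-33))*1 = -11/8*1 = -11/8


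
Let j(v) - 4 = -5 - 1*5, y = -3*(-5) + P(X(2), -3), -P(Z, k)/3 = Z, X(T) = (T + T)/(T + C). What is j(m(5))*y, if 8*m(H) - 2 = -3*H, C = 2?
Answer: -72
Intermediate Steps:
X(T) = 2*T/(2 + T) (X(T) = (T + T)/(T + 2) = (2*T)/(2 + T) = 2*T/(2 + T))
m(H) = ¼ - 3*H/8 (m(H) = ¼ + (-3*H)/8 = ¼ - 3*H/8)
P(Z, k) = -3*Z
y = 12 (y = -3*(-5) - 6*2/(2 + 2) = 15 - 6*2/4 = 15 - 3*1 = 15 - 3 = 12)
j(v) = -6 (j(v) = 4 + (-5 - 1*5) = 4 + (-5 - 5) = 4 - 10 = -6)
j(m(5))*y = -6*12 = -72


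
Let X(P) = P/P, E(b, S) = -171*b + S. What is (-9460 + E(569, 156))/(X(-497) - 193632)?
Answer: 106603/193631 ≈ 0.55055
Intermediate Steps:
E(b, S) = S - 171*b
X(P) = 1
(-9460 + E(569, 156))/(X(-497) - 193632) = (-9460 + (156 - 171*569))/(1 - 193632) = (-9460 + (156 - 97299))/(-193631) = (-9460 - 97143)*(-1/193631) = -106603*(-1/193631) = 106603/193631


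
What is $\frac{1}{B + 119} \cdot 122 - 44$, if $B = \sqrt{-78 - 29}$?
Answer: $\frac{2 \left(- 22 \sqrt{107} + 2557 i\right)}{\sqrt{107} - 119 i} \approx -42.982 - 0.088448 i$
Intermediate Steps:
$B = i \sqrt{107}$ ($B = \sqrt{-107} = i \sqrt{107} \approx 10.344 i$)
$\frac{1}{B + 119} \cdot 122 - 44 = \frac{1}{i \sqrt{107} + 119} \cdot 122 - 44 = \frac{1}{119 + i \sqrt{107}} \cdot 122 - 44 = \frac{122}{119 + i \sqrt{107}} - 44 = -44 + \frac{122}{119 + i \sqrt{107}}$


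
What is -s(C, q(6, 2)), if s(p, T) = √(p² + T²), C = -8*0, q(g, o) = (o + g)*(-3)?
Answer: -24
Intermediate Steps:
q(g, o) = -3*g - 3*o (q(g, o) = (g + o)*(-3) = -3*g - 3*o)
C = 0
s(p, T) = √(T² + p²)
-s(C, q(6, 2)) = -√((-3*6 - 3*2)² + 0²) = -√((-18 - 6)² + 0) = -√((-24)² + 0) = -√(576 + 0) = -√576 = -1*24 = -24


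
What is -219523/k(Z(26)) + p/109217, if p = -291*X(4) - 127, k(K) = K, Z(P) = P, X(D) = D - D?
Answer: -23975646793/2839642 ≈ -8443.2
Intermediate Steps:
X(D) = 0
p = -127 (p = -291*0 - 127 = 0 - 127 = -127)
-219523/k(Z(26)) + p/109217 = -219523/26 - 127/109217 = -23975646793/2839642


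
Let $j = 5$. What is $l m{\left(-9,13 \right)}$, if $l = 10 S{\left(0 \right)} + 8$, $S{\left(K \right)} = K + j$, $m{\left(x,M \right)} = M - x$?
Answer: $1276$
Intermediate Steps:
$S{\left(K \right)} = 5 + K$ ($S{\left(K \right)} = K + 5 = 5 + K$)
$l = 58$ ($l = 10 \left(5 + 0\right) + 8 = 10 \cdot 5 + 8 = 50 + 8 = 58$)
$l m{\left(-9,13 \right)} = 58 \left(13 - -9\right) = 58 \left(13 + 9\right) = 58 \cdot 22 = 1276$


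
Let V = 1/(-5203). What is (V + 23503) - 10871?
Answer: 65724295/5203 ≈ 12632.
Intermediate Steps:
V = -1/5203 ≈ -0.00019220
(V + 23503) - 10871 = (-1/5203 + 23503) - 10871 = 122286108/5203 - 10871 = 65724295/5203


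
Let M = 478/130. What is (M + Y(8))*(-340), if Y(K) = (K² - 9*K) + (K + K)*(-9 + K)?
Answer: 89828/13 ≈ 6909.8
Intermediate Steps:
M = 239/65 (M = 478*(1/130) = 239/65 ≈ 3.6769)
Y(K) = K² - 9*K + 2*K*(-9 + K) (Y(K) = (K² - 9*K) + (2*K)*(-9 + K) = (K² - 9*K) + 2*K*(-9 + K) = K² - 9*K + 2*K*(-9 + K))
(M + Y(8))*(-340) = (239/65 + 3*8*(-9 + 8))*(-340) = (239/65 + 3*8*(-1))*(-340) = (239/65 - 24)*(-340) = -1321/65*(-340) = 89828/13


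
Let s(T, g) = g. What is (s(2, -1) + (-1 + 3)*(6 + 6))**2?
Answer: 529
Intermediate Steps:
(s(2, -1) + (-1 + 3)*(6 + 6))**2 = (-1 + (-1 + 3)*(6 + 6))**2 = (-1 + 2*12)**2 = (-1 + 24)**2 = 23**2 = 529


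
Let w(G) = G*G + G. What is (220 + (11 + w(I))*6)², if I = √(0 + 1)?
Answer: 88804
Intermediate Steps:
I = 1 (I = √1 = 1)
w(G) = G + G² (w(G) = G² + G = G + G²)
(220 + (11 + w(I))*6)² = (220 + (11 + 1*(1 + 1))*6)² = (220 + (11 + 1*2)*6)² = (220 + (11 + 2)*6)² = (220 + 13*6)² = (220 + 78)² = 298² = 88804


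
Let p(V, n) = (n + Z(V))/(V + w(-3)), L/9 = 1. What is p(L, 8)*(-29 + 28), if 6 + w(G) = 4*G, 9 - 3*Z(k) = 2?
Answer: 31/27 ≈ 1.1481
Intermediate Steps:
Z(k) = 7/3 (Z(k) = 3 - ⅓*2 = 3 - ⅔ = 7/3)
L = 9 (L = 9*1 = 9)
w(G) = -6 + 4*G
p(V, n) = (7/3 + n)/(-18 + V) (p(V, n) = (n + 7/3)/(V + (-6 + 4*(-3))) = (7/3 + n)/(V + (-6 - 12)) = (7/3 + n)/(V - 18) = (7/3 + n)/(-18 + V))
p(L, 8)*(-29 + 28) = ((7/3 + 8)/(-18 + 9))*(-29 + 28) = ((31/3)/(-9))*(-1) = -⅑*31/3*(-1) = -31/27*(-1) = 31/27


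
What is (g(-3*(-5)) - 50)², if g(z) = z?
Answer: 1225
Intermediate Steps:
(g(-3*(-5)) - 50)² = (-3*(-5) - 50)² = (15 - 50)² = (-35)² = 1225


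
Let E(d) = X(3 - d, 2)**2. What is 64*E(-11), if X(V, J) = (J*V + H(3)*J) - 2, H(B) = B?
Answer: 65536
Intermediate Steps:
X(V, J) = -2 + 3*J + J*V (X(V, J) = (J*V + 3*J) - 2 = (3*J + J*V) - 2 = -2 + 3*J + J*V)
E(d) = (10 - 2*d)**2 (E(d) = (-2 + 3*2 + 2*(3 - d))**2 = (-2 + 6 + (6 - 2*d))**2 = (10 - 2*d)**2)
64*E(-11) = 64*(4*(-5 - 11)**2) = 64*(4*(-16)**2) = 64*(4*256) = 64*1024 = 65536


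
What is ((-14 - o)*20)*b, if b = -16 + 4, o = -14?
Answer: 0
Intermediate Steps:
b = -12
((-14 - o)*20)*b = ((-14 - 1*(-14))*20)*(-12) = ((-14 + 14)*20)*(-12) = (0*20)*(-12) = 0*(-12) = 0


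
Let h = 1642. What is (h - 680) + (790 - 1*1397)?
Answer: 355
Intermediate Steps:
(h - 680) + (790 - 1*1397) = (1642 - 680) + (790 - 1*1397) = 962 + (790 - 1397) = 962 - 607 = 355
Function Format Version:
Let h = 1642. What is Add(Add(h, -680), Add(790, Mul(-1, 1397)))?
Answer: 355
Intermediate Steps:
Add(Add(h, -680), Add(790, Mul(-1, 1397))) = Add(Add(1642, -680), Add(790, Mul(-1, 1397))) = Add(962, Add(790, -1397)) = Add(962, -607) = 355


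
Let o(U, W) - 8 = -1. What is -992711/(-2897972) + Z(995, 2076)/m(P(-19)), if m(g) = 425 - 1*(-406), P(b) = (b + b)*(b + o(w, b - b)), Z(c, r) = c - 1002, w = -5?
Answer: 804657037/2408214732 ≈ 0.33413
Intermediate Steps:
o(U, W) = 7 (o(U, W) = 8 - 1 = 7)
Z(c, r) = -1002 + c
P(b) = 2*b*(7 + b) (P(b) = (b + b)*(b + 7) = (2*b)*(7 + b) = 2*b*(7 + b))
m(g) = 831 (m(g) = 425 + 406 = 831)
-992711/(-2897972) + Z(995, 2076)/m(P(-19)) = -992711/(-2897972) + (-1002 + 995)/831 = -992711*(-1/2897972) - 7*1/831 = 992711/2897972 - 7/831 = 804657037/2408214732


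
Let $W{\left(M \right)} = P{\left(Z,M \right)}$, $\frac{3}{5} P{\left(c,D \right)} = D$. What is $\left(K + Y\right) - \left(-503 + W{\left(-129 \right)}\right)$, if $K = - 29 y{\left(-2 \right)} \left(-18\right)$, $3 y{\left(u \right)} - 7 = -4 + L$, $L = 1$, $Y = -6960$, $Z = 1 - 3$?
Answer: $-5546$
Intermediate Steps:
$Z = -2$ ($Z = 1 - 3 = -2$)
$P{\left(c,D \right)} = \frac{5 D}{3}$
$W{\left(M \right)} = \frac{5 M}{3}$
$y{\left(u \right)} = \frac{4}{3}$ ($y{\left(u \right)} = \frac{7}{3} + \frac{-4 + 1}{3} = \frac{7}{3} + \frac{1}{3} \left(-3\right) = \frac{7}{3} - 1 = \frac{4}{3}$)
$K = 696$ ($K = \left(-29\right) \frac{4}{3} \left(-18\right) = \left(- \frac{116}{3}\right) \left(-18\right) = 696$)
$\left(K + Y\right) - \left(-503 + W{\left(-129 \right)}\right) = \left(696 - 6960\right) + \left(503 - \frac{5}{3} \left(-129\right)\right) = -6264 + \left(503 - -215\right) = -6264 + \left(503 + 215\right) = -6264 + 718 = -5546$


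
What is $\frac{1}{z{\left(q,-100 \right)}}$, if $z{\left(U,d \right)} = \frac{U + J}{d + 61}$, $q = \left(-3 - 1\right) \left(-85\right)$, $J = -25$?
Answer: $- \frac{13}{105} \approx -0.12381$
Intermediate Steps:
$q = 340$ ($q = \left(-3 - 1\right) \left(-85\right) = \left(-4\right) \left(-85\right) = 340$)
$z{\left(U,d \right)} = \frac{-25 + U}{61 + d}$ ($z{\left(U,d \right)} = \frac{U - 25}{d + 61} = \frac{-25 + U}{61 + d}$)
$\frac{1}{z{\left(q,-100 \right)}} = \frac{1}{\frac{1}{61 - 100} \left(-25 + 340\right)} = \frac{1}{\frac{1}{-39} \cdot 315} = \frac{1}{\left(- \frac{1}{39}\right) 315} = \frac{1}{- \frac{105}{13}} = - \frac{13}{105}$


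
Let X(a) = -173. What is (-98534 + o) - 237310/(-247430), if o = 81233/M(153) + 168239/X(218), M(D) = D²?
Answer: -9970417643728873/100203137451 ≈ -99502.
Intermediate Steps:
o = -3924253442/4049757 (o = 81233/(153²) + 168239/(-173) = 81233/23409 + 168239*(-1/173) = 81233*(1/23409) - 168239/173 = 81233/23409 - 168239/173 = -3924253442/4049757 ≈ -969.01)
(-98534 + o) - 237310/(-247430) = (-98534 - 3924253442/4049757) - 237310/(-247430) = -402963009680/4049757 - 237310*(-1/247430) = -402963009680/4049757 + 23731/24743 = -9970417643728873/100203137451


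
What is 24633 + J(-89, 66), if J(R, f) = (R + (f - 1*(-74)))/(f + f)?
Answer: 1083869/44 ≈ 24633.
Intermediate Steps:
J(R, f) = (74 + R + f)/(2*f) (J(R, f) = (R + (f + 74))/((2*f)) = (R + (74 + f))*(1/(2*f)) = (74 + R + f)*(1/(2*f)) = (74 + R + f)/(2*f))
24633 + J(-89, 66) = 24633 + (½)*(74 - 89 + 66)/66 = 24633 + (½)*(1/66)*51 = 24633 + 17/44 = 1083869/44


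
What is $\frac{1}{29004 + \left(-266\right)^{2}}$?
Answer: $\frac{1}{99760} \approx 1.0024 \cdot 10^{-5}$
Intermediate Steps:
$\frac{1}{29004 + \left(-266\right)^{2}} = \frac{1}{29004 + 70756} = \frac{1}{99760}$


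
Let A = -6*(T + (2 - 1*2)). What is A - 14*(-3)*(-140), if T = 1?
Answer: -5886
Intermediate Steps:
A = -6 (A = -6*(1 + (2 - 1*2)) = -6*(1 + (2 - 2)) = -6*(1 + 0) = -6*1 = -6)
A - 14*(-3)*(-140) = -6 - 14*(-3)*(-140) = -6 + 42*(-140) = -6 - 5880 = -5886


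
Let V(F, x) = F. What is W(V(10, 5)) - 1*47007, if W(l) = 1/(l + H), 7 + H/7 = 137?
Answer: -43246439/920 ≈ -47007.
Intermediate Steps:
H = 910 (H = -49 + 7*137 = -49 + 959 = 910)
W(l) = 1/(910 + l) (W(l) = 1/(l + 910) = 1/(910 + l))
W(V(10, 5)) - 1*47007 = 1/(910 + 10) - 1*47007 = 1/920 - 47007 = -43246439/920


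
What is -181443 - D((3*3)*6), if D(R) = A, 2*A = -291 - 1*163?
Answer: -181216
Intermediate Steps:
A = -227 (A = (-291 - 1*163)/2 = (-291 - 163)/2 = (1/2)*(-454) = -227)
D(R) = -227
-181443 - D((3*3)*6) = -181443 - 1*(-227) = -181443 + 227 = -181216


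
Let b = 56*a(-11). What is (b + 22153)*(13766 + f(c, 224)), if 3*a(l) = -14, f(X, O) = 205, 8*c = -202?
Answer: 305848475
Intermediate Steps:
c = -101/4 (c = (⅛)*(-202) = -101/4 ≈ -25.250)
a(l) = -14/3 (a(l) = (⅓)*(-14) = -14/3)
b = -784/3 (b = 56*(-14/3) = -784/3 ≈ -261.33)
(b + 22153)*(13766 + f(c, 224)) = (-784/3 + 22153)*(13766 + 205) = (65675/3)*13971 = 305848475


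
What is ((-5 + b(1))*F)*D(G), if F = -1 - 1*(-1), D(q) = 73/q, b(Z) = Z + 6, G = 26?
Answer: 0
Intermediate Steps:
b(Z) = 6 + Z
F = 0 (F = -1 + 1 = 0)
((-5 + b(1))*F)*D(G) = ((-5 + (6 + 1))*0)*(73/26) = ((-5 + 7)*0)*(73*(1/26)) = (2*0)*(73/26) = 0*(73/26) = 0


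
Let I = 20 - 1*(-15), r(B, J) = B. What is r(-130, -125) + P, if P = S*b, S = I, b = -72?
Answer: -2650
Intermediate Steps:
I = 35 (I = 20 + 15 = 35)
S = 35
P = -2520 (P = 35*(-72) = -2520)
r(-130, -125) + P = -130 - 2520 = -2650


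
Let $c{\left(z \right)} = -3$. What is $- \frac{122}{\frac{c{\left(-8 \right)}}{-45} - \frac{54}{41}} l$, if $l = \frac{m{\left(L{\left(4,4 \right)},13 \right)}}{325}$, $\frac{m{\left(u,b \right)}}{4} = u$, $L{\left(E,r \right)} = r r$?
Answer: $\frac{960384}{49985} \approx 19.213$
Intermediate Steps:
$L{\left(E,r \right)} = r^{2}$
$m{\left(u,b \right)} = 4 u$
$l = \frac{64}{325}$ ($l = \frac{4 \cdot 4^{2}}{325} = 4 \cdot 16 \cdot \frac{1}{325} = 64 \cdot \frac{1}{325} = \frac{64}{325} \approx 0.19692$)
$- \frac{122}{\frac{c{\left(-8 \right)}}{-45} - \frac{54}{41}} l = - \frac{122}{- \frac{3}{-45} - \frac{54}{41}} \cdot \frac{64}{325} = - \frac{122}{\left(-3\right) \left(- \frac{1}{45}\right) - \frac{54}{41}} \cdot \frac{64}{325} = - \frac{122}{\frac{1}{15} - \frac{54}{41}} \cdot \frac{64}{325} = - \frac{122}{- \frac{769}{615}} \cdot \frac{64}{325} = \left(-122\right) \left(- \frac{615}{769}\right) \frac{64}{325} = \frac{75030}{769} \cdot \frac{64}{325} = \frac{960384}{49985}$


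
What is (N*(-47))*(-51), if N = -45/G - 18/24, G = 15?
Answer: -35955/4 ≈ -8988.8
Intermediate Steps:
N = -15/4 (N = -45/15 - 18/24 = -45*1/15 - 18*1/24 = -3 - ¾ = -15/4 ≈ -3.7500)
(N*(-47))*(-51) = -15/4*(-47)*(-51) = (705/4)*(-51) = -35955/4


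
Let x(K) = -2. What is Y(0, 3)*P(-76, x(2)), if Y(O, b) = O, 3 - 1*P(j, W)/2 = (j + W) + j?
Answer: 0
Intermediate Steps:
P(j, W) = 6 - 4*j - 2*W (P(j, W) = 6 - 2*((j + W) + j) = 6 - 2*((W + j) + j) = 6 - 2*(W + 2*j) = 6 + (-4*j - 2*W) = 6 - 4*j - 2*W)
Y(0, 3)*P(-76, x(2)) = 0*(6 - 4*(-76) - 2*(-2)) = 0*(6 + 304 + 4) = 0*314 = 0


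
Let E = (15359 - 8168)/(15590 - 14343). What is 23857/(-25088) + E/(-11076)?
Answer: -27473987701/28875811328 ≈ -0.95145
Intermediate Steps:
E = 7191/1247 ≈ 5.7666
23857/(-25088) + E/(-11076) = 23857/(-25088) + (7191/1247)/(-11076) = 23857*(-1/25088) + (7191/1247)*(-1/11076) = -23857/25088 - 2397/4603924 = -27473987701/28875811328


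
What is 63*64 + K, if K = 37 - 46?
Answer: 4023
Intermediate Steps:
K = -9
63*64 + K = 63*64 - 9 = 4032 - 9 = 4023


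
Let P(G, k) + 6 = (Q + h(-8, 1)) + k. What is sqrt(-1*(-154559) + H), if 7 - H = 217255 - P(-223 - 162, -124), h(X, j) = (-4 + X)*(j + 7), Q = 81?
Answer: I*sqrt(62834) ≈ 250.67*I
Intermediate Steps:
h(X, j) = (-4 + X)*(7 + j)
P(G, k) = -21 + k (P(G, k) = -6 + ((81 + (-28 - 4*1 + 7*(-8) - 8*1)) + k) = -6 + ((81 + (-28 - 4 - 56 - 8)) + k) = -6 + ((81 - 96) + k) = -6 + (-15 + k) = -21 + k)
H = -217393 (H = 7 - (217255 - (-21 - 124)) = 7 - (217255 - 1*(-145)) = 7 - (217255 + 145) = 7 - 1*217400 = 7 - 217400 = -217393)
sqrt(-1*(-154559) + H) = sqrt(-1*(-154559) - 217393) = sqrt(154559 - 217393) = sqrt(-62834) = I*sqrt(62834)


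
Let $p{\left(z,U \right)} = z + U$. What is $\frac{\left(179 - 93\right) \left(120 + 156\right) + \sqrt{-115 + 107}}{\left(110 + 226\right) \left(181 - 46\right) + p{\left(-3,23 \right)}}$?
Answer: $\frac{5934}{11345} + \frac{i \sqrt{2}}{22690} \approx 0.52305 + 6.2328 \cdot 10^{-5} i$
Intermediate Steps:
$p{\left(z,U \right)} = U + z$
$\frac{\left(179 - 93\right) \left(120 + 156\right) + \sqrt{-115 + 107}}{\left(110 + 226\right) \left(181 - 46\right) + p{\left(-3,23 \right)}} = \frac{\left(179 - 93\right) \left(120 + 156\right) + \sqrt{-115 + 107}}{\left(110 + 226\right) \left(181 - 46\right) + \left(23 - 3\right)} = \frac{86 \cdot 276 + \sqrt{-8}}{336 \cdot 135 + 20} = \frac{23736 + 2 i \sqrt{2}}{45360 + 20} = \frac{23736 + 2 i \sqrt{2}}{45380} = \left(23736 + 2 i \sqrt{2}\right) \frac{1}{45380} = \frac{5934}{11345} + \frac{i \sqrt{2}}{22690}$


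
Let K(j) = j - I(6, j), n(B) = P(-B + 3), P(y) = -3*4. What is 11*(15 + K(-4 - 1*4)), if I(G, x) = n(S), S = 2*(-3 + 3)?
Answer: 209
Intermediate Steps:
S = 0 (S = 2*0 = 0)
P(y) = -12
n(B) = -12
I(G, x) = -12
K(j) = 12 + j (K(j) = j - 1*(-12) = j + 12 = 12 + j)
11*(15 + K(-4 - 1*4)) = 11*(15 + (12 + (-4 - 1*4))) = 11*(15 + (12 + (-4 - 4))) = 11*(15 + (12 - 8)) = 11*(15 + 4) = 11*19 = 209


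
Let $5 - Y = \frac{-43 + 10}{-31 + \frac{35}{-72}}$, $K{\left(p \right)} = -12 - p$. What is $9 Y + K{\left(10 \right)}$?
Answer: $\frac{30757}{2267} \approx 13.567$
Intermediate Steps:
$Y = \frac{8959}{2267}$ ($Y = 5 - \frac{-43 + 10}{-31 + \frac{35}{-72}} = 5 - - \frac{33}{-31 + 35 \left(- \frac{1}{72}\right)} = 5 - - \frac{33}{-31 - \frac{35}{72}} = 5 - - \frac{33}{- \frac{2267}{72}} = 5 - \left(-33\right) \left(- \frac{72}{2267}\right) = 5 - \frac{2376}{2267} = \frac{8959}{2267} \approx 3.9519$)
$9 Y + K{\left(10 \right)} = 9 \cdot \frac{8959}{2267} - 22 = \frac{80631}{2267} - 22 = \frac{30757}{2267}$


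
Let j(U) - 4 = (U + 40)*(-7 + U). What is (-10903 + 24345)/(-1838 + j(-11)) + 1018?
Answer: 1192483/1178 ≈ 1012.3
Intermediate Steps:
j(U) = 4 + (-7 + U)*(40 + U) (j(U) = 4 + (U + 40)*(-7 + U) = 4 + (40 + U)*(-7 + U) = 4 + (-7 + U)*(40 + U))
(-10903 + 24345)/(-1838 + j(-11)) + 1018 = (-10903 + 24345)/(-1838 + (-276 + (-11)² + 33*(-11))) + 1018 = 13442/(-1838 + (-276 + 121 - 363)) + 1018 = 13442/(-1838 - 518) + 1018 = 13442/(-2356) + 1018 = 13442*(-1/2356) + 1018 = -6721/1178 + 1018 = 1192483/1178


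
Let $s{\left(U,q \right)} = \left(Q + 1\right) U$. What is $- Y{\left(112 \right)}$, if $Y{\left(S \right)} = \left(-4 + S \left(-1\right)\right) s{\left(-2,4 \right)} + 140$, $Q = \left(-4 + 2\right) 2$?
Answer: $556$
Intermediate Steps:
$Q = -4$ ($Q = \left(-2\right) 2 = -4$)
$s{\left(U,q \right)} = - 3 U$ ($s{\left(U,q \right)} = \left(-4 + 1\right) U = - 3 U$)
$Y{\left(S \right)} = 116 - 6 S$ ($Y{\left(S \right)} = \left(-4 + S \left(-1\right)\right) \left(\left(-3\right) \left(-2\right)\right) + 140 = \left(-4 - S\right) 6 + 140 = \left(-24 - 6 S\right) + 140 = 116 - 6 S$)
$- Y{\left(112 \right)} = - (116 - 672) = \left(-1\right) \left(-556\right) = 556$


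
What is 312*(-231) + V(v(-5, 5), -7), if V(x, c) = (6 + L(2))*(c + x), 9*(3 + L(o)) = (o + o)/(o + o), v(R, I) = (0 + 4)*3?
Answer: -648508/9 ≈ -72057.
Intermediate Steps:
v(R, I) = 12 (v(R, I) = 4*3 = 12)
L(o) = -26/9 (L(o) = -3 + ((o + o)/(o + o))/9 = -3 + ((2*o)/((2*o)))/9 = -3 + ((2*o)*(1/(2*o)))/9 = -3 + (1/9)*1 = -3 + 1/9 = -26/9)
V(x, c) = 28*c/9 + 28*x/9 (V(x, c) = (6 - 26/9)*(c + x) = 28*(c + x)/9 = 28*c/9 + 28*x/9)
312*(-231) + V(v(-5, 5), -7) = 312*(-231) + ((28/9)*(-7) + (28/9)*12) = -72072 + (-196/9 + 112/3) = -72072 + 140/9 = -648508/9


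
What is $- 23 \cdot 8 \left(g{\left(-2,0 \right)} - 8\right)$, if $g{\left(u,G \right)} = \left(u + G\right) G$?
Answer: $1472$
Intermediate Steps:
$g{\left(u,G \right)} = G \left(G + u\right)$ ($g{\left(u,G \right)} = \left(G + u\right) G = G \left(G + u\right)$)
$- 23 \cdot 8 \left(g{\left(-2,0 \right)} - 8\right) = - 23 \cdot 8 \left(0 \left(0 - 2\right) - 8\right) = - 23 \cdot 8 \left(0 \left(-2\right) - 8\right) = - 23 \cdot 8 \left(0 - 8\right) = - 23 \cdot 8 \left(-8\right) = \left(-23\right) \left(-64\right) = 1472$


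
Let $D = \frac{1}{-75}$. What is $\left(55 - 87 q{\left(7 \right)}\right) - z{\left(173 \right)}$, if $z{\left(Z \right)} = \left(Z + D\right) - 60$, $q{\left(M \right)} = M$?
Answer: $- \frac{50024}{75} \approx -666.99$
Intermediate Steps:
$D = - \frac{1}{75} \approx -0.013333$
$z{\left(Z \right)} = - \frac{4501}{75} + Z$ ($z{\left(Z \right)} = \left(Z - \frac{1}{75}\right) - 60 = \left(- \frac{1}{75} + Z\right) - 60 = - \frac{4501}{75} + Z$)
$\left(55 - 87 q{\left(7 \right)}\right) - z{\left(173 \right)} = \left(55 - 609\right) - \left(- \frac{4501}{75} + 173\right) = \left(55 - 609\right) - \frac{8474}{75} = -554 - \frac{8474}{75} = - \frac{50024}{75}$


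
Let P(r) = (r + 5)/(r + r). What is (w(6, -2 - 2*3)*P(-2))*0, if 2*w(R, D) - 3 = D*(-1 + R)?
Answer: 0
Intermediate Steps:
P(r) = (5 + r)/(2*r) (P(r) = (5 + r)/((2*r)) = (5 + r)*(1/(2*r)) = (5 + r)/(2*r))
w(R, D) = 3/2 + D*(-1 + R)/2 (w(R, D) = 3/2 + (D*(-1 + R))/2 = 3/2 + D*(-1 + R)/2)
(w(6, -2 - 2*3)*P(-2))*0 = ((3/2 - (-2 - 2*3)/2 + (½)*(-2 - 2*3)*6)*((½)*(5 - 2)/(-2)))*0 = ((3/2 - (-2 - 6)/2 + (½)*(-2 - 6)*6)*((½)*(-½)*3))*0 = ((3/2 - ½*(-8) + (½)*(-8)*6)*(-¾))*0 = ((3/2 + 4 - 24)*(-¾))*0 = -37/2*(-¾)*0 = (111/8)*0 = 0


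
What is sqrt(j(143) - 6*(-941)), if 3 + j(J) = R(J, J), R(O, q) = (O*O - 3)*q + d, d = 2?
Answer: sqrt(2929423) ≈ 1711.6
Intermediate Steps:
R(O, q) = 2 + q*(-3 + O**2) (R(O, q) = (O*O - 3)*q + 2 = (O**2 - 3)*q + 2 = (-3 + O**2)*q + 2 = q*(-3 + O**2) + 2 = 2 + q*(-3 + O**2))
j(J) = -1 + J**3 - 3*J (j(J) = -3 + (2 - 3*J + J*J**2) = -3 + (2 - 3*J + J**3) = -3 + (2 + J**3 - 3*J) = -1 + J**3 - 3*J)
sqrt(j(143) - 6*(-941)) = sqrt((-1 + 143**3 - 3*143) - 6*(-941)) = sqrt((-1 + 2924207 - 429) + 5646) = sqrt(2923777 + 5646) = sqrt(2929423)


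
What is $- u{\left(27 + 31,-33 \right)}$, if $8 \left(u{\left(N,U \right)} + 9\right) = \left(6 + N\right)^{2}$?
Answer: $-503$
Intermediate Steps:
$u{\left(N,U \right)} = -9 + \frac{\left(6 + N\right)^{2}}{8}$
$- u{\left(27 + 31,-33 \right)} = - (-9 + \frac{\left(6 + \left(27 + 31\right)\right)^{2}}{8}) = - (-9 + \frac{\left(6 + 58\right)^{2}}{8}) = - (-9 + \frac{64^{2}}{8}) = - (-9 + \frac{1}{8} \cdot 4096) = - (-9 + 512) = \left(-1\right) 503 = -503$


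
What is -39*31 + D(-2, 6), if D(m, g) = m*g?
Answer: -1221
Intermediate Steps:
D(m, g) = g*m
-39*31 + D(-2, 6) = -39*31 + 6*(-2) = -1209 - 12 = -1221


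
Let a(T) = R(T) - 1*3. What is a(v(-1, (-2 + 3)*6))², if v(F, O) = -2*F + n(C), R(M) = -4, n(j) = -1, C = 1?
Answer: 49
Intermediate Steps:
v(F, O) = -1 - 2*F (v(F, O) = -2*F - 1 = -1 - 2*F)
a(T) = -7 (a(T) = -4 - 1*3 = -4 - 3 = -7)
a(v(-1, (-2 + 3)*6))² = (-7)² = 49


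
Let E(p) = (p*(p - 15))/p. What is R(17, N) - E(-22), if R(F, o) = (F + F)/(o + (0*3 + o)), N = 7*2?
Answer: 535/14 ≈ 38.214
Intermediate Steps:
N = 14
R(F, o) = F/o (R(F, o) = (2*F)/(o + (0 + o)) = (2*F)/(o + o) = (2*F)/((2*o)) = (2*F)*(1/(2*o)) = F/o)
E(p) = -15 + p (E(p) = (p*(-15 + p))/p = -15 + p)
R(17, N) - E(-22) = 17/14 - (-15 - 22) = 17*(1/14) - 1*(-37) = 17/14 + 37 = 535/14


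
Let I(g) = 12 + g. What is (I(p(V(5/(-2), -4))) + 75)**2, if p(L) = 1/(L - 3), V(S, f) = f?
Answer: 369664/49 ≈ 7544.2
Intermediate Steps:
p(L) = 1/(-3 + L)
(I(p(V(5/(-2), -4))) + 75)**2 = ((12 + 1/(-3 - 4)) + 75)**2 = ((12 + 1/(-7)) + 75)**2 = ((12 - 1/7) + 75)**2 = (83/7 + 75)**2 = (608/7)**2 = 369664/49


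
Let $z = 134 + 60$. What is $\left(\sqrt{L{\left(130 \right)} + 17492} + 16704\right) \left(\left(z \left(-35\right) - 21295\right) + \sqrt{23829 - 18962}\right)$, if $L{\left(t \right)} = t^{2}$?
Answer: $- 2 \left(8352 + \sqrt{8598}\right) \left(28085 - \sqrt{4867}\right) \approx -4.7316 \cdot 10^{8}$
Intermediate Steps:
$z = 194$
$\left(\sqrt{L{\left(130 \right)} + 17492} + 16704\right) \left(\left(z \left(-35\right) - 21295\right) + \sqrt{23829 - 18962}\right) = \left(\sqrt{130^{2} + 17492} + 16704\right) \left(\left(194 \left(-35\right) - 21295\right) + \sqrt{23829 - 18962}\right) = \left(\sqrt{16900 + 17492} + 16704\right) \left(\left(-6790 - 21295\right) + \sqrt{4867}\right) = \left(\sqrt{34392} + 16704\right) \left(-28085 + \sqrt{4867}\right) = \left(2 \sqrt{8598} + 16704\right) \left(-28085 + \sqrt{4867}\right) = \left(16704 + 2 \sqrt{8598}\right) \left(-28085 + \sqrt{4867}\right) = \left(-28085 + \sqrt{4867}\right) \left(16704 + 2 \sqrt{8598}\right)$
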